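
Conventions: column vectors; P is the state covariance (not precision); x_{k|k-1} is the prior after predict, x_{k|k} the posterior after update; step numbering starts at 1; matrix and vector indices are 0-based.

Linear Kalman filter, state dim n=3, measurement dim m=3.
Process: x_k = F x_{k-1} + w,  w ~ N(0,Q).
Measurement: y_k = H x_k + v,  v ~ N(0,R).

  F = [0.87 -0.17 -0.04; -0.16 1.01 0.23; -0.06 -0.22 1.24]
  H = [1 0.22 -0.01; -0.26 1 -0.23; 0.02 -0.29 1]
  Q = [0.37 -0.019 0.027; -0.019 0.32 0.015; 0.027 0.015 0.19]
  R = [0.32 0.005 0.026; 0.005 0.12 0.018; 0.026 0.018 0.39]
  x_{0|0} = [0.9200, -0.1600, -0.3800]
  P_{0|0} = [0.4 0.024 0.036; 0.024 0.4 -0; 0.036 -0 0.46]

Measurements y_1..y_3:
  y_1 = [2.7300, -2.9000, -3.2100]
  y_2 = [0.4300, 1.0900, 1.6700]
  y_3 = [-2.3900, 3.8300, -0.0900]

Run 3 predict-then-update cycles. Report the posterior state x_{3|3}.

x_post = [-2.0125, 2.7015, 0.3764]

step 1: x^-=[0.8428, -0.3962, -0.4912]  P^-=[0.6755 -0.1184 0.0328; -0.1184 0.7522 0.0529; 0.0328 0.0529 0.9134]  S=[0.9790 -0.1253 0.0608; -0.1253 1.0074 -0.3773; 0.0608 -0.3773 1.3389]  K=[0.6353 -0.2332 -0.0343; 0.1464 0.8207 0.0994; 0.0052 0.0978 0.6985]  nu=[1.9695, -2.3976, -2.8506]  x^+=[2.7509, -2.3588, -2.7065]  P^+=[0.1955 0.0260 0.0026; 0.0260 0.1295 0.0944; 0.0026 0.0944 0.3016]
step 2: x^-=[2.9025, -3.4450, -3.0022]  P^-=[0.5156 -0.0546 -0.0143; -0.0546 0.5083 0.1864; -0.0143 0.1864 0.6096]  S=[0.8357 -0.0754 0.0406; -0.0754 0.6364 -0.0749; 0.0406 -0.0749 0.9345]  K=[0.5839 -0.2258 -0.0308; 0.1319 0.7808 0.0974; 0.0088 0.1507 0.6059]  nu=[-1.7446, 4.5992, 3.6151]  x^+=[0.7339, 0.2679, -0.1339]  P^+=[0.1800 0.0225 0.0020; 0.0225 0.1228 0.0906; 0.0020 0.0906 0.2655]
step 3: x^-=[0.5983, 0.1224, -0.2690]  P^-=[0.5046 -0.0540 -0.0112; -0.0540 0.4986 0.1731; -0.0112 0.1731 0.5556]  S=[0.8245 -0.0741 0.0416; -0.0741 0.6292 -0.0746; 0.0416 -0.0746 0.8876]  K=[0.5790 -0.2256 -0.0296; 0.1308 0.7775 0.0901; 0.0098 0.1466 0.5811]  nu=[-3.0179, 3.8013, 0.2026]  x^+=[-2.0125, 2.7015, 0.3764]  P^+=[0.1785 0.0222 0.0023; 0.0222 0.1214 0.0873; 0.0023 0.0873 0.2548]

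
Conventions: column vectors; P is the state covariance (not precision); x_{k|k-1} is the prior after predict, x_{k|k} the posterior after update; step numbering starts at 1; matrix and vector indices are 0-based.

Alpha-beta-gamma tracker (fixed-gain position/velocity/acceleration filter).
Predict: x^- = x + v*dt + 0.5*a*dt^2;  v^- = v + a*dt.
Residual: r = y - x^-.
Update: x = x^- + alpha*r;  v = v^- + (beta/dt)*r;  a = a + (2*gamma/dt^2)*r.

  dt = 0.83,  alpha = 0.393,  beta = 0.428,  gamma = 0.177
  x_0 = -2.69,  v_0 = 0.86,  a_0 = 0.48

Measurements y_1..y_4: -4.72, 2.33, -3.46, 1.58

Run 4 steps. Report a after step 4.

step 1: x_pred=-1.8109  r=-2.9091  x^+=-2.9542  v^+=-0.2417  a^+=-1.0149
step 2: x_pred=-3.5044  r=5.8344  x^+=-1.2115  v^+=1.9245  a^+=1.9832
step 3: x_pred=1.0689  r=-4.5289  x^+=-0.7109  v^+=1.2351  a^+=-0.3441
step 4: x_pred=0.1957  r=1.3843  x^+=0.7397  v^+=1.6633  a^+=0.3673

a_post = 0.3673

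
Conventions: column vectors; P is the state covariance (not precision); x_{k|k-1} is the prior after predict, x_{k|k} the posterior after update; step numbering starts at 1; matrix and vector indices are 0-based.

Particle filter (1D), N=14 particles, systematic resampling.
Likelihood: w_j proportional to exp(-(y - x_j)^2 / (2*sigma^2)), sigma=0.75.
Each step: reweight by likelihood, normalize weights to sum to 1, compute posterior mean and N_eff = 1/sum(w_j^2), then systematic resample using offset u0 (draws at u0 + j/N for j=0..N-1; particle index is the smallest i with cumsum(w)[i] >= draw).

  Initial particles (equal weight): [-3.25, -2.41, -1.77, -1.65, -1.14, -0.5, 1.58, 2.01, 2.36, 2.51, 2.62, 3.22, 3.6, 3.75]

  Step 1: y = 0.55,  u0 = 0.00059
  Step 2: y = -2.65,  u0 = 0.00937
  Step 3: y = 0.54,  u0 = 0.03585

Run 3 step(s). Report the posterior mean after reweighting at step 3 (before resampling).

step 1: w=[0.0000, 0.0004, 0.0074, 0.0120, 0.0700, 0.3327, 0.3453, 0.1333, 0.0482, 0.0292, 0.0197, 0.0016, 0.0002, 0.0001]  mean=0.7781  Neff=3.9008  idx=[2, 4, 5, 5, 5, 5, 6, 6, 6, 6, 6, 7, 7, 8]
step 2: w=[0.7179, 0.1883, 0.0235, 0.0235, 0.0235, 0.0235, 0.0000, 0.0000, 0.0000, 0.0000, 0.0000, 0.0000, 0.0000, 0.0000]  mean=-1.5322  Neff=1.8085  idx=[0, 0, 0, 0, 0, 0, 0, 0, 0, 0, 1, 1, 1, 3]
step 3: w=[0.0122, 0.0122, 0.0122, 0.0122, 0.0122, 0.0122, 0.0122, 0.0122, 0.0122, 0.0122, 0.1140, 0.1140, 0.1140, 0.5358]  mean=-0.8740  Neff=3.0523  idx=[2, 8, 10, 11, 11, 12, 13, 13, 13, 13, 13, 13, 13, 13]

post_mean = -0.8740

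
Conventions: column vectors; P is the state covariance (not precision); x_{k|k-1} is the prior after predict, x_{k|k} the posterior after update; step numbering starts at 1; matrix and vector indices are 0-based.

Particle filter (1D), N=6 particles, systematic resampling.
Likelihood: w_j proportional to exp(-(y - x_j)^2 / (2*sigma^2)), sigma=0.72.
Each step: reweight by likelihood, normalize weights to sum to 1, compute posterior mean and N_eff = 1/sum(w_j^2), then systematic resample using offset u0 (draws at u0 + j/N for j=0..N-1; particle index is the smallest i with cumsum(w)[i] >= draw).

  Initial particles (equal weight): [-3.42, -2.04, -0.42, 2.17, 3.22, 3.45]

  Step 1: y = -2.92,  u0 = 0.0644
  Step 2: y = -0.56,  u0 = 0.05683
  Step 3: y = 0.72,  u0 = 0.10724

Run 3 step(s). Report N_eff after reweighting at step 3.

N_eff = 6.0000

step 1: w=[0.6226, 0.3755, 0.0019, 0.0000, 0.0000, 0.0000]  mean=-2.8961  Neff=1.8916  idx=[0, 0, 0, 0, 1, 1]
step 2: w=[0.0015, 0.0015, 0.0015, 0.0015, 0.4969, 0.4969]  mean=-2.0485  Neff=2.0248  idx=[4, 4, 4, 5, 5, 5]
step 3: w=[0.1667, 0.1667, 0.1667, 0.1667, 0.1667, 0.1667]  mean=-2.0400  Neff=6.0000  idx=[0, 1, 2, 3, 4, 5]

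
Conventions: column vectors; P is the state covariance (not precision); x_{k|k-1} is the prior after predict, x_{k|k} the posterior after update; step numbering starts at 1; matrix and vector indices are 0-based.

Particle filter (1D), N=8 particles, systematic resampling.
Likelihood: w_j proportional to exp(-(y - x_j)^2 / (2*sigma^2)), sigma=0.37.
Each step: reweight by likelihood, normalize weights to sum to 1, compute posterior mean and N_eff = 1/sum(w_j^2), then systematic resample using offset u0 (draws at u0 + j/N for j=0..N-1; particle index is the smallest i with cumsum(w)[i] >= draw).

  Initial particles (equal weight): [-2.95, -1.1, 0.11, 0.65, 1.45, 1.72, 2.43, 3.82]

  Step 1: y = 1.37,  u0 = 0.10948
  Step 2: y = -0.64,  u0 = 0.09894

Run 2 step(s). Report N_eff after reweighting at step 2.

N_eff = 5.0743

step 1: w=[0.0000, 0.0000, 0.0017, 0.0843, 0.5469, 0.3579, 0.0092, 0.0000]  mean=1.4860  Neff=2.3022  idx=[4, 4, 4, 4, 4, 5, 5, 5]
step 2: w=[0.1985, 0.1985, 0.1985, 0.1985, 0.1985, 0.0025, 0.0025, 0.0025]  mean=1.4520  Neff=5.0743  idx=[0, 1, 1, 2, 3, 3, 4, 4]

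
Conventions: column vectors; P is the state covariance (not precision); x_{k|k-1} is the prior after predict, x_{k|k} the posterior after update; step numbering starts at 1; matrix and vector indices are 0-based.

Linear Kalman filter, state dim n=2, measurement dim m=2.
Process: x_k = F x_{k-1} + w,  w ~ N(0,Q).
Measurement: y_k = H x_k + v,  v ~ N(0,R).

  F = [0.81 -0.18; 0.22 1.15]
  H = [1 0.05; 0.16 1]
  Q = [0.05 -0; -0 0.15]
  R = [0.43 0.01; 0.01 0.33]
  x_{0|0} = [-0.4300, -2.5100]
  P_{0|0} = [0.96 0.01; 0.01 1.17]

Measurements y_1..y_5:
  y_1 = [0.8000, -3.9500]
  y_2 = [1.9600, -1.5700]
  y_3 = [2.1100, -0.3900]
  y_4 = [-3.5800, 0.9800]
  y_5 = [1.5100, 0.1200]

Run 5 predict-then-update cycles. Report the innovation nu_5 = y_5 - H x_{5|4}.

innov = [1.1629, 0.0728]

step 1: x^-=[0.1035, -2.9811]  P^-=[0.7148 -0.0622; -0.0622 1.7488]  S=[1.1430 0.1491; 0.1491 2.0772]  K=[0.6253 -0.0198; -0.0880 0.8434]  nu=[0.8456, -0.9855]  x^+=[0.6517, -3.8866]  P^+=[0.2708 -0.0436; -0.0436 0.2844]
step 2: x^-=[1.2275, -4.3263]  P^-=[0.2496 -0.0495; -0.0495 0.5172]  S=[0.6760 0.0259; 0.0259 0.8378]  K=[0.3665 -0.0227; -0.0583 0.6097]  nu=[0.9489, 2.5599]  x^+=[1.5170, -2.8208]  P^+=[0.1588 -0.0293; -0.0293 0.2053]
step 3: x^-=[1.7365, -2.9102]  P^-=[0.1694 -0.0403; -0.0403 0.4144]  S=[0.5964 0.0172; 0.0172 0.7358]  K=[0.2814 -0.0245; -0.0488 0.5555]  nu=[0.5190, 2.2424]  x^+=[1.8276, -1.6898]  P^+=[0.1220 -0.0248; -0.0248 0.1868]
step 4: x^-=[1.7845, -1.5412]  P^-=[0.1433 -0.0390; -0.0390 0.3904]  S=[0.5704 0.0131; 0.0131 0.7116]  K=[0.2485 -0.0272; -0.0466 0.5407]  nu=[-5.2875, 2.2357]  x^+=[0.4100, -0.0857]  P^+=[0.1078 -0.0237; -0.0237 0.1818]
step 5: x^-=[0.3475, -0.0084]  P^-=[0.1335 -0.0396; -0.0396 0.3836]  S=[0.5605 0.0106; 0.0106 0.7043]  K=[0.2352 -0.0294; -0.0466 0.5363]  nu=[1.1629, 0.0728]  x^+=[0.6189, -0.0235]  P^+=[0.1020 -0.0237; -0.0237 0.1803]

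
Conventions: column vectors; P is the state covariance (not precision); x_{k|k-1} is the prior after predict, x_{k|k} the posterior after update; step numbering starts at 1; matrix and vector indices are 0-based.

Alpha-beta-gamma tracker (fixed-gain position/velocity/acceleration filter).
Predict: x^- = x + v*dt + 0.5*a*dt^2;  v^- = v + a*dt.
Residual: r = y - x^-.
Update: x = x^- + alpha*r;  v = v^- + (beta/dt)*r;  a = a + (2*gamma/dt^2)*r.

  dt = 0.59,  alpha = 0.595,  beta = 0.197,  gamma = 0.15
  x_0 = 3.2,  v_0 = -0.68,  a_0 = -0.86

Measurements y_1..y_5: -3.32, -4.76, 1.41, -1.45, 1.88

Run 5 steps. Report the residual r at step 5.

resid = 6.5274

step 1: x_pred=2.6491  r=-5.9691  x^+=-0.9025  v^+=-3.1805  a^+=-6.0043
step 2: x_pred=-3.8240  r=-0.9360  x^+=-4.3809  v^+=-7.0355  a^+=-6.8109
step 3: x_pred=-9.7173  r=11.1273  x^+=-3.0966  v^+=-7.3386  a^+=2.7788
step 4: x_pred=-6.9427  r=5.4927  x^+=-3.6745  v^+=-3.8651  a^+=7.5126
step 5: x_pred=-4.6474  r=6.5274  x^+=-0.7636  v^+=2.7468  a^+=13.1380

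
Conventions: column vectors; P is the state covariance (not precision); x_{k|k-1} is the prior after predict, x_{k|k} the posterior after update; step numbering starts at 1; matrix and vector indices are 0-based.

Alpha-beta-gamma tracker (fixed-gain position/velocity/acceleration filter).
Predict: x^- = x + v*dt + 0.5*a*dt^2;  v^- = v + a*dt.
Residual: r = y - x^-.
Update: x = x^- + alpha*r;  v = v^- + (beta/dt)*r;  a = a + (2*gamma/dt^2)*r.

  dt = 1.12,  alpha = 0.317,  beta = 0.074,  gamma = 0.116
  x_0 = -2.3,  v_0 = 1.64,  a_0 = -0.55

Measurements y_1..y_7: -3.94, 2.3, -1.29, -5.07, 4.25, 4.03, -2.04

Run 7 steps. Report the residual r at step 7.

resid = -1.2058

step 1: x_pred=-0.8082  r=-3.1318  x^+=-1.8010  v^+=0.8171  a^+=-1.1292
step 2: x_pred=-1.5941  r=3.8941  x^+=-0.3597  v^+=-0.1904  a^+=-0.4090
step 3: x_pred=-0.8294  r=-0.4606  x^+=-0.9754  v^+=-0.6789  a^+=-0.4942
step 4: x_pred=-2.0458  r=-3.0242  x^+=-3.0045  v^+=-1.4322  a^+=-1.0535
step 5: x_pred=-5.2693  r=9.5193  x^+=-2.2517  v^+=-1.9832  a^+=0.7071
step 6: x_pred=-4.0295  r=8.0595  x^+=-1.4746  v^+=-0.6588  a^+=2.1976
step 7: x_pred=-0.8342  r=-1.2058  x^+=-1.2164  v^+=1.7229  a^+=1.9746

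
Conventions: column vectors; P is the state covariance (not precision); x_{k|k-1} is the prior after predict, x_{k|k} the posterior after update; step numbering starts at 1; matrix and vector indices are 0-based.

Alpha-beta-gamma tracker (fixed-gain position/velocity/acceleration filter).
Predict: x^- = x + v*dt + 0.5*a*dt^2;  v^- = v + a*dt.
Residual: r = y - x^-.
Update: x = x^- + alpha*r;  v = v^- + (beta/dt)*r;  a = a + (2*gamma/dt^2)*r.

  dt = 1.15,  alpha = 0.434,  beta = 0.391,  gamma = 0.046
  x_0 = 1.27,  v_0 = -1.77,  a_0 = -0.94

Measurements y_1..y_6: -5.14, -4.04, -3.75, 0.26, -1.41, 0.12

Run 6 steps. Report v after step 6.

v_post = 3.4300

step 1: x_pred=-1.3871  r=-3.7529  x^+=-3.0158  v^+=-4.1270  a^+=-1.2011
step 2: x_pred=-8.5561  r=4.5161  x^+=-6.5961  v^+=-3.9728  a^+=-0.8869
step 3: x_pred=-11.7512  r=8.0012  x^+=-8.2787  v^+=-2.2723  a^+=-0.3303
step 4: x_pred=-11.1102  r=11.3702  x^+=-6.1756  v^+=1.2138  a^+=0.4607
step 5: x_pred=-4.4751  r=3.0651  x^+=-3.1449  v^+=2.7857  a^+=0.6739
step 6: x_pred=0.5043  r=-0.3843  x^+=0.3375  v^+=3.4300  a^+=0.6472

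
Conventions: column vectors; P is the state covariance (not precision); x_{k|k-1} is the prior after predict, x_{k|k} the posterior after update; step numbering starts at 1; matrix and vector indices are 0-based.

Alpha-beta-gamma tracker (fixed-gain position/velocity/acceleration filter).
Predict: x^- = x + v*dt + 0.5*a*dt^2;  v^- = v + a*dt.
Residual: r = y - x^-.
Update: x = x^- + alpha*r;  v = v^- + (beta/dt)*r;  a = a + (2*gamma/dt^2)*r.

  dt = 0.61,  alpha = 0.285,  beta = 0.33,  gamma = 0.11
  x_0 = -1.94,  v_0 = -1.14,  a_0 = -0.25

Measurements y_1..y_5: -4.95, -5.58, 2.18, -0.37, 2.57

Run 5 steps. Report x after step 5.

step 1: x_pred=-2.6819  r=-2.2681  x^+=-3.3283  v^+=-2.5195  a^+=-1.5910
step 2: x_pred=-5.1612  r=-0.4188  x^+=-5.2806  v^+=-3.7166  a^+=-1.8386
step 3: x_pred=-7.8897  r=10.0697  x^+=-5.0199  v^+=0.6095  a^+=4.1150
step 4: x_pred=-3.8825  r=3.5125  x^+=-2.8814  v^+=5.0198  a^+=6.1917
step 5: x_pred=1.3327  r=1.2373  x^+=1.6853  v^+=9.4662  a^+=6.9233

x_post = 1.6853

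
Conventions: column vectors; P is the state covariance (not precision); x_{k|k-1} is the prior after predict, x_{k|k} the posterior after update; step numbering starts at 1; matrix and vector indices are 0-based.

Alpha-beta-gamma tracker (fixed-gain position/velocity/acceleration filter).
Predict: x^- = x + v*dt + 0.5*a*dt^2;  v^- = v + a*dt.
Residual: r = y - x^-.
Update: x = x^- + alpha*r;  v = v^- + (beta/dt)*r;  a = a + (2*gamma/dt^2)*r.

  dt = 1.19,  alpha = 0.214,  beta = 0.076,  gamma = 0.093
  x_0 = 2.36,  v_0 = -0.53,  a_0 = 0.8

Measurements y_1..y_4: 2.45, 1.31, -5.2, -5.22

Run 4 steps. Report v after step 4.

v_post = -0.2211

step 1: x_pred=2.2957  r=0.1543  x^+=2.3288  v^+=0.4319  a^+=0.8203
step 2: x_pred=3.4234  r=-2.1134  x^+=2.9712  v^+=1.2730  a^+=0.5427
step 3: x_pred=4.8703  r=-10.0703  x^+=2.7152  v^+=1.2756  a^+=-0.7800
step 4: x_pred=3.6809  r=-8.9009  x^+=1.7761  v^+=-0.2211  a^+=-1.9491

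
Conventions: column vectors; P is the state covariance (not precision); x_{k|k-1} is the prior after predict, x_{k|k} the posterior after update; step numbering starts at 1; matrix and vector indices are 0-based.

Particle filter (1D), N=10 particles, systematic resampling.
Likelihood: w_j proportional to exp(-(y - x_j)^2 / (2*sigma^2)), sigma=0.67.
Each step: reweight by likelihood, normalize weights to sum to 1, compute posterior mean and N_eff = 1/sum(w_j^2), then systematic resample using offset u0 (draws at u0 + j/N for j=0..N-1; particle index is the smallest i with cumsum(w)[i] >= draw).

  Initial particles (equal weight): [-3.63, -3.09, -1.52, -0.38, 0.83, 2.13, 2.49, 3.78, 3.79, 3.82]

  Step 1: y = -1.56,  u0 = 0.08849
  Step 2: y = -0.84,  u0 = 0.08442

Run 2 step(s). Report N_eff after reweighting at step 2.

N_eff = 9.8555

step 1: w=[0.0065, 0.0570, 0.7713, 0.1639, 0.0013, 0.0000, 0.0000, 0.0000, 0.0000, 0.0000]  mean=-1.4333  Neff=1.5999  idx=[2, 2, 2, 2, 2, 2, 2, 2, 3, 3]
step 2: w=[0.0939, 0.0939, 0.0939, 0.0939, 0.0939, 0.0939, 0.0939, 0.0939, 0.1242, 0.1242]  mean=-1.2368  Neff=9.8555  idx=[0, 1, 3, 4, 5, 6, 7, 8, 9, 9]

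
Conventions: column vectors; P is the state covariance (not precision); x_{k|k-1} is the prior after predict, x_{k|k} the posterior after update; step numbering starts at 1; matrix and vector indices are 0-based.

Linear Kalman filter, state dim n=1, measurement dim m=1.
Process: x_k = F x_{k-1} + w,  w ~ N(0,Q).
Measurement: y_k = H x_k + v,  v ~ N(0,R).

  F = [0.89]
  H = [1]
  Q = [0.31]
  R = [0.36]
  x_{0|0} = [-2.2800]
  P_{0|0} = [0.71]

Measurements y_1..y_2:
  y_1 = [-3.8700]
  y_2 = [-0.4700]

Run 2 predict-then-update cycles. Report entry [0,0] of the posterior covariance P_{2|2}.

P_post[0,0] = 0.2114

step 1: x^-=[-2.0292]  P^-=[0.8724]  S=[1.2324]  K=[0.7079]  nu=[-1.8408]  x^+=[-3.3323]  P^+=[0.2548]
step 2: x^-=[-2.9657]  P^-=[0.5119]  S=[0.8719]  K=[0.5871]  nu=[2.4957]  x^+=[-1.5005]  P^+=[0.2114]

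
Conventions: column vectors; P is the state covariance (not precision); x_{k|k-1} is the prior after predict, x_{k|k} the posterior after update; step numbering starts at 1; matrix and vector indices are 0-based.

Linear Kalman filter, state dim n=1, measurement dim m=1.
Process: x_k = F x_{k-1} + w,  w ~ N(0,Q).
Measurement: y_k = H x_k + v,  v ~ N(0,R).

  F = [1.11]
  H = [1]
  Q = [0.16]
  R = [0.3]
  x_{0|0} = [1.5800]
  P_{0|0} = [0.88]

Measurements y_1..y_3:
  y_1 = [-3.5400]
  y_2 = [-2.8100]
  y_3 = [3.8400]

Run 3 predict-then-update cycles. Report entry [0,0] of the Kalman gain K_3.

step 1: x^-=[1.7538]  P^-=[1.2442]  S=[1.5442]  K=[0.8057]  nu=[-5.2938]  x^+=[-2.5116]  P^+=[0.2417]
step 2: x^-=[-2.7879]  P^-=[0.4578]  S=[0.7578]  K=[0.6041]  nu=[-0.0221]  x^+=[-2.8012]  P^+=[0.1812]
step 3: x^-=[-3.1094]  P^-=[0.3833]  S=[0.6833]  K=[0.5610]  nu=[6.9494]  x^+=[0.7889]  P^+=[0.1683]

K[0,0] = 0.5610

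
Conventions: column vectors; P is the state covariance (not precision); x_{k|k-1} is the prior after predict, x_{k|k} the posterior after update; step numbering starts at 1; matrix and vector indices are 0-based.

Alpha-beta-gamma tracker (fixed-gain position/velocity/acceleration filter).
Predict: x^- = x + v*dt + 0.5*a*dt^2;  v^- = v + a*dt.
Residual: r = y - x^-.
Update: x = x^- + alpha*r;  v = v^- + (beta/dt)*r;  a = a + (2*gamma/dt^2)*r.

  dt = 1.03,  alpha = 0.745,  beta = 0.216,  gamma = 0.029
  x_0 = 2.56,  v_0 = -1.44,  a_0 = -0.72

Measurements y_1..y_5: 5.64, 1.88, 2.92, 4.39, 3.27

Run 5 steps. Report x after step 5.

step 1: x_pred=0.6949  r=4.9451  x^+=4.3790  v^+=-1.1446  a^+=-0.4496
step 2: x_pred=2.9616  r=-1.0816  x^+=2.1558  v^+=-1.8345  a^+=-0.5088
step 3: x_pred=-0.0036  r=2.9236  x^+=2.1745  v^+=-1.7454  a^+=-0.3489
step 4: x_pred=0.1916  r=4.1984  x^+=3.3194  v^+=-1.2244  a^+=-0.1194
step 5: x_pred=1.9949  r=1.2751  x^+=2.9449  v^+=-1.0800  a^+=-0.0497

x_post = 2.9449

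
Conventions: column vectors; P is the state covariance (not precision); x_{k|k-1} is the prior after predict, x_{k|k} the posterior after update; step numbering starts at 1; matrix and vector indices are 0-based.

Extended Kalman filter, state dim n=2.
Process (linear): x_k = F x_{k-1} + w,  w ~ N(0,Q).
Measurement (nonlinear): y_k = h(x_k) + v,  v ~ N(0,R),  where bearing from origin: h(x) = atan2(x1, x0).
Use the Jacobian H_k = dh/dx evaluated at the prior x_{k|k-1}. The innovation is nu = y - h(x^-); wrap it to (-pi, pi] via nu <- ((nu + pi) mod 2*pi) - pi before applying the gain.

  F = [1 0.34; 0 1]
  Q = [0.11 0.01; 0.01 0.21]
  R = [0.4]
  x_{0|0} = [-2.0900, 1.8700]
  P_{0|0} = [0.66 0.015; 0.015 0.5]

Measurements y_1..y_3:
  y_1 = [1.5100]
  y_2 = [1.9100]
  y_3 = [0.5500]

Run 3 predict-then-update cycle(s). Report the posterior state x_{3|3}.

step 1: x^-=[-1.4542, 1.8700]  P^-=[0.8380 0.1950; 0.1950 0.7100]  H_jac=[-0.3332 -0.2591]  S=[0.5744]  K=[-0.5741; -0.4334]  nu=[-0.7218]  x^+=[-1.0398, 2.1828]  P^+=[0.6487 0.0521; 0.0521 0.6021]
step 2: x^-=[-0.2977, 2.1828]  P^-=[0.8637 0.2668; 0.2668 0.8121]  H_jac=[-0.4498 -0.0613]  S=[0.5925]  K=[-0.6832; -0.2866]  nu=[0.2037]  x^+=[-0.4368, 2.1245]  P^+=[0.5871 0.1508; 0.1508 0.7634]
step 3: x^-=[0.2855, 2.1245]  P^-=[0.8879 0.4203; 0.4203 0.9734]  H_jac=[-0.4624 0.0621]  S=[0.5694]  K=[-0.6751; -0.2351]  nu=[-0.8872]  x^+=[0.8844, 2.3330]  P^+=[0.6284 0.3300; 0.3300 0.9420]

x_post = [0.8844, 2.3330]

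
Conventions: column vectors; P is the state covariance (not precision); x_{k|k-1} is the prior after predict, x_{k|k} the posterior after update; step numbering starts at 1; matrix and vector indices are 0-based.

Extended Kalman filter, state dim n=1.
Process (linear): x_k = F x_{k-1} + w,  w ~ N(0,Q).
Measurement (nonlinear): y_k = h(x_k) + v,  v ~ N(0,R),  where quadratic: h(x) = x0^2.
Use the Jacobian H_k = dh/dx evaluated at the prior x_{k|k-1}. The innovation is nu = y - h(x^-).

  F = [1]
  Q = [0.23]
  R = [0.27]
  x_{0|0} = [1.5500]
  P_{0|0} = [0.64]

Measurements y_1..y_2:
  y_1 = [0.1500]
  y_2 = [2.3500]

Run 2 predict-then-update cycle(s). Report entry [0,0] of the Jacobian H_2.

step 1: x^-=[1.5500]  P^-=[0.8700]  H_jac=[3.1000]  S=[8.6307]  K=[0.3125]  nu=[-2.2525]  x^+=[0.8461]  P^+=[0.0272]
step 2: x^-=[0.8461]  P^-=[0.2572]  H_jac=[1.6922]  S=[1.0066]  K=[0.4324]  nu=[1.6341]  x^+=[1.5527]  P^+=[0.0690]

H_jac[0,0] = 1.6922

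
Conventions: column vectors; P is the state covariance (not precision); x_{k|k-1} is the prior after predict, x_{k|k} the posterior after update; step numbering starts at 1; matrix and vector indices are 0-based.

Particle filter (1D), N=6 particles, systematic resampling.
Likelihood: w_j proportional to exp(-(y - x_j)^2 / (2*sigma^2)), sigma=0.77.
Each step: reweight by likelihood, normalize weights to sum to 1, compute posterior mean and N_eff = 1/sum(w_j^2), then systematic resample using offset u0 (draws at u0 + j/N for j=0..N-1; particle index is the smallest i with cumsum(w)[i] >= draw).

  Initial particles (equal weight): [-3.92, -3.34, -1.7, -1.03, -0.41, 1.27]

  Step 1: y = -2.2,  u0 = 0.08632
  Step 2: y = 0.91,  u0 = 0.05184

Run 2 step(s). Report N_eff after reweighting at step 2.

N_eff = 1.4854

step 1: w=[0.0513, 0.2077, 0.5034, 0.1959, 0.0417, 0.0000]  mean=-1.9694  Neff=2.9474  idx=[1, 1, 2, 2, 2, 3]
step 2: w=[0.0000, 0.0000, 0.0622, 0.0622, 0.0622, 0.8134]  mean=-1.1550  Neff=1.4854  idx=[2, 5, 5, 5, 5, 5]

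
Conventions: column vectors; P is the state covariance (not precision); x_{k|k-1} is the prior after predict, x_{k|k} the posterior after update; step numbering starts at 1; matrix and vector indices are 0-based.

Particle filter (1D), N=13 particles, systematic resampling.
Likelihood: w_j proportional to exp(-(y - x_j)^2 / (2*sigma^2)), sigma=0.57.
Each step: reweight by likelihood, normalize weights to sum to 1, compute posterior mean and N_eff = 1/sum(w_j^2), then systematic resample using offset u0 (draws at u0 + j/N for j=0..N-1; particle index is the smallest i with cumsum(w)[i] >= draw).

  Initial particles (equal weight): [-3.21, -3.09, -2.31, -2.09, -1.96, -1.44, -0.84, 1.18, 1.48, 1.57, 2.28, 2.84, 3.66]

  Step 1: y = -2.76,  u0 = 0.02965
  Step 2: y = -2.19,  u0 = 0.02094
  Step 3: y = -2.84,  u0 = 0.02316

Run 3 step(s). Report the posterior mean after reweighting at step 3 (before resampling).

post_mean = -2.5195

step 1: w=[0.2248, 0.2597, 0.2248, 0.1539, 0.1147, 0.0210, 0.0011, 0.0000, 0.0000, 0.0000, 0.0000, 0.0000, 0.0000]  mean=-2.6211  Neff=4.8587  idx=[0, 0, 0, 1, 1, 1, 2, 2, 2, 3, 3, 4, 4]
step 2: w=[0.0245, 0.0245, 0.0245, 0.0350, 0.0350, 0.0350, 0.1191, 0.1191, 0.1191, 0.1199, 0.1199, 0.1122, 0.1122]  mean=-2.3269  Neff=9.8104  idx=[0, 3, 5, 6, 7, 7, 8, 9, 9, 10, 11, 11, 12]
step 3: w=[0.1095, 0.1228, 0.1228, 0.0878, 0.0878, 0.0878, 0.0878, 0.0569, 0.0569, 0.0569, 0.0411, 0.0411, 0.0411]  mean=-2.5195  Neff=11.3989  idx=[0, 0, 1, 2, 2, 3, 4, 5, 6, 7, 8, 9, 11]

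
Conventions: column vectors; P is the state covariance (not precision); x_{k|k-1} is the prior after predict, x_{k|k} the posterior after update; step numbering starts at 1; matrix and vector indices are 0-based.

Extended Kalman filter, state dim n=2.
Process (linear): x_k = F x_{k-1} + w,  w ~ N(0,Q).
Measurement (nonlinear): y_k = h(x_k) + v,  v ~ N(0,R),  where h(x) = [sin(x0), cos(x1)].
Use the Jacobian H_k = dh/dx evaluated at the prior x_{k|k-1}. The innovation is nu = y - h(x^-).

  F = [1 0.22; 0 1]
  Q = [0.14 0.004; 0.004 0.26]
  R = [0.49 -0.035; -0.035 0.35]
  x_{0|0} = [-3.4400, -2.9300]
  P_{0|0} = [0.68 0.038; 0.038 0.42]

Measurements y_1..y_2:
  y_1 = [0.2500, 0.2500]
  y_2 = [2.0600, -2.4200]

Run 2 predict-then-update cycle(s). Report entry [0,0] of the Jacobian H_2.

H_jac[0,0] = -0.4209

step 1: x^-=[-4.0846, -2.9300]  P^-=[0.8570 0.1344; 0.1344 0.6800]  H_jac=[-0.5874 0.0000; 0.0000 0.2100]  S=[0.7857 -0.0516; -0.0516 0.3800]  K=[-0.6416 -0.0128; -0.0765 0.3654]  nu=[-0.5593, 1.2277]  x^+=[-3.7415, -2.4386]  P^+=[0.5345 0.0856; 0.0856 0.6218]
step 2: x^-=[-4.2780, -2.4386]  P^-=[0.7422 0.2264; 0.2264 0.8818]  H_jac=[-0.4209 0.0000; 0.0000 0.6465]  S=[0.6215 -0.0966; -0.0966 0.7186]  K=[-0.4810 0.1390; -0.0306 0.7892]  nu=[1.1529, -1.6571]  x^+=[-5.0629, -3.7817]  P^+=[0.5716 0.1013; 0.1013 0.4289]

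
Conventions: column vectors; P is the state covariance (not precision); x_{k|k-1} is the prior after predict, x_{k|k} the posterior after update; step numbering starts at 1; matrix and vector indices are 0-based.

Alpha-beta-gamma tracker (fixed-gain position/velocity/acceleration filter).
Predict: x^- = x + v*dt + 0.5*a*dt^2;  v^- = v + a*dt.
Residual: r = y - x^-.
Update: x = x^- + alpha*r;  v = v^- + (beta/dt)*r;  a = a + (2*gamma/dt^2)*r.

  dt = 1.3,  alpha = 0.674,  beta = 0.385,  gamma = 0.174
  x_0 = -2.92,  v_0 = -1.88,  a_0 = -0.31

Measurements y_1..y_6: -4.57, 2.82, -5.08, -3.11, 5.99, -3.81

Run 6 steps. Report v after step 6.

step 1: x_pred=-5.6259  r=1.0559  x^+=-4.9142  v^+=-1.9703  a^+=-0.0926
step 2: x_pred=-7.5538  r=10.3738  x^+=-0.5619  v^+=0.9816  a^+=2.0436
step 3: x_pred=2.4411  r=-7.5211  x^+=-2.6281  v^+=1.4109  a^+=0.4949
step 4: x_pred=-0.3758  r=-2.7342  x^+=-2.2187  v^+=1.2445  a^+=-0.0682
step 5: x_pred=-0.6584  r=6.6484  x^+=3.8226  v^+=3.1248  a^+=1.3009
step 6: x_pred=8.9841  r=-12.7941  x^+=0.3609  v^+=1.0269  a^+=-1.3337

v_post = 1.0269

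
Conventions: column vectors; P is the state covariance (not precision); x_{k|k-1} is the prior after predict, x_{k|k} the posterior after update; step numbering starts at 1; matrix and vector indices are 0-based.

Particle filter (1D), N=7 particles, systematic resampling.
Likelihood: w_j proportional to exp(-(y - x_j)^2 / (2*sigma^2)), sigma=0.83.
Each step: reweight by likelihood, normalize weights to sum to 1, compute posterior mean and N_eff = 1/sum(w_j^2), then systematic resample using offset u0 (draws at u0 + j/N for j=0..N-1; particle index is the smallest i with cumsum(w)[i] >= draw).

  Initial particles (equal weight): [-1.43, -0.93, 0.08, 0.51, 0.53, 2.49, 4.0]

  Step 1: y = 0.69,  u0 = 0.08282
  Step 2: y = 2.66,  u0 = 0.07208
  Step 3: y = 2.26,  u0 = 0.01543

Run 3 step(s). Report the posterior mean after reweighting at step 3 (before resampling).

step 1: w=[0.0128, 0.0495, 0.2541, 0.3251, 0.3267, 0.0317, 0.0001]  mean=0.3744  Neff=3.5637  idx=[2, 2, 3, 3, 4, 4, 4]
step 2: w=[0.0404, 0.0404, 0.1770, 0.1770, 0.1884, 0.1884, 0.1884]  mean=0.4865  Neff=5.8012  idx=[1, 2, 3, 4, 5, 5, 6]
step 3: w=[0.0451, 0.1538, 0.1538, 0.1618, 0.1618, 0.1618, 0.1618]  mean=0.5035  Neff=6.4899  idx=[0, 1, 2, 3, 4, 5, 6]

post_mean = 0.5035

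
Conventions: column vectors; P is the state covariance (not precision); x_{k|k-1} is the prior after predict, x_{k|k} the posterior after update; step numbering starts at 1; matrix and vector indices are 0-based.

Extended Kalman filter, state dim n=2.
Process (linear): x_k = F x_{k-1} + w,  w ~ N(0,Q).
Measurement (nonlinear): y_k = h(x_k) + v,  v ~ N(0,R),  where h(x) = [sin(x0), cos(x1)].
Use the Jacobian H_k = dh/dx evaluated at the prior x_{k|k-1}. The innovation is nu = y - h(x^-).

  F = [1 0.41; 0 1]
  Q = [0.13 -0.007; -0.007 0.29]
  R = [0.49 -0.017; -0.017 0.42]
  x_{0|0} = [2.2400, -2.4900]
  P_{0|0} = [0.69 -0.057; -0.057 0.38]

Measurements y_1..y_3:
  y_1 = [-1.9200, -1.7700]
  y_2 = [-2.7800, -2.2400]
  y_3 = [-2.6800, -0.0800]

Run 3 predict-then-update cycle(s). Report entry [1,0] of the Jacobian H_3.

H_jac[1,0] = 0.0000

step 1: x^-=[1.2191, -2.4900]  P^-=[0.8371 0.0918; 0.0918 0.6700]  H_jac=[0.3445 0.0000; 0.0000 0.6065]  S=[0.5893 0.0022; 0.0022 0.6664]  K=[0.4890 0.0819; 0.0514 0.6095]  nu=[-2.8588, -0.9749]  x^+=[-0.2588, -3.2312]  P^+=[0.6915 0.0430; 0.0430 0.4207]
step 2: x^-=[-1.5836, -3.2312]  P^-=[0.9276 0.2085; 0.2085 0.7107]  H_jac=[-0.0128 0.0000; 0.0000 -0.0895]  S=[0.4902 -0.0168; -0.0168 0.4257]  K=[-0.0258 -0.0448; -0.0106 -0.1498]  nu=[-1.7801, -1.2440]  x^+=[-1.4819, -3.0260]  P^+=[0.9264 0.2056; 0.2056 0.7011]
step 3: x^-=[-2.7226, -3.0260]  P^-=[1.3429 0.4861; 0.4861 0.9911]  H_jac=[-0.9135 0.0000; 0.0000 0.1153]  S=[1.6106 -0.0682; -0.0682 0.4332]  K=[-0.7612 0.0095; -0.2663 0.2219]  nu=[-2.2732, 0.9133]  x^+=[-0.9835, -2.2180]  P^+=[0.4085 0.1470; 0.1470 0.8475]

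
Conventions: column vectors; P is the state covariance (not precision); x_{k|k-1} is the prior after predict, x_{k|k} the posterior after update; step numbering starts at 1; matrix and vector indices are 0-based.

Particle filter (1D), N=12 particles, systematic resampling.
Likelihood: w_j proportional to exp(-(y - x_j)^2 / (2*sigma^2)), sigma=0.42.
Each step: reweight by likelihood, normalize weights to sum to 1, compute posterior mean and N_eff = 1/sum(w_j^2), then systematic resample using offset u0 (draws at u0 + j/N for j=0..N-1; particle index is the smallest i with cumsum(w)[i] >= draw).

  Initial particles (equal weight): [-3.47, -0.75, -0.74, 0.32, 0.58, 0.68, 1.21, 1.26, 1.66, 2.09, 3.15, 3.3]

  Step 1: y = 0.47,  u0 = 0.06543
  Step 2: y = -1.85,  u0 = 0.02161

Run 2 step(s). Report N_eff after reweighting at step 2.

N_eff = 3.3225

step 1: w=[0.0000, 0.0046, 0.0049, 0.2915, 0.3002, 0.2742, 0.0658, 0.0530, 0.0056, 0.0002, 0.0000, 0.0000]  mean=0.6029  Neff=3.8832  idx=[3, 3, 3, 4, 4, 4, 4, 5, 5, 5, 6, 7]
step 2: w=[0.3165, 0.3165, 0.3165, 0.0107, 0.0107, 0.0107, 0.0107, 0.0026, 0.0026, 0.0026, 0.0000, 0.0000]  mean=0.3339  Neff=3.3225  idx=[0, 0, 0, 0, 1, 1, 1, 1, 2, 2, 2, 2]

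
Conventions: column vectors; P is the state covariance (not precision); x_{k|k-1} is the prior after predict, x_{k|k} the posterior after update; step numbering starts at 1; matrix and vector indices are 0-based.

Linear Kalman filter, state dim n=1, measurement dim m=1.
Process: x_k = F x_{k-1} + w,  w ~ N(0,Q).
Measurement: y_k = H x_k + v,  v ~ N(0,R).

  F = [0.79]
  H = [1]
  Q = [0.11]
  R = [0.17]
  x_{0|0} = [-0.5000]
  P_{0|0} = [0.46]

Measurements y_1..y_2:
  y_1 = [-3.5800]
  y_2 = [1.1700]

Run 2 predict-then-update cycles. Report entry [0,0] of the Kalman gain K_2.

K[0,0] = 0.5202

step 1: x^-=[-0.3950]  P^-=[0.3971]  S=[0.5671]  K=[0.7002]  nu=[-3.1850]  x^+=[-2.6252]  P^+=[0.1190]
step 2: x^-=[-2.0739]  P^-=[0.1843]  S=[0.3543]  K=[0.5202]  nu=[3.2439]  x^+=[-0.3865]  P^+=[0.0884]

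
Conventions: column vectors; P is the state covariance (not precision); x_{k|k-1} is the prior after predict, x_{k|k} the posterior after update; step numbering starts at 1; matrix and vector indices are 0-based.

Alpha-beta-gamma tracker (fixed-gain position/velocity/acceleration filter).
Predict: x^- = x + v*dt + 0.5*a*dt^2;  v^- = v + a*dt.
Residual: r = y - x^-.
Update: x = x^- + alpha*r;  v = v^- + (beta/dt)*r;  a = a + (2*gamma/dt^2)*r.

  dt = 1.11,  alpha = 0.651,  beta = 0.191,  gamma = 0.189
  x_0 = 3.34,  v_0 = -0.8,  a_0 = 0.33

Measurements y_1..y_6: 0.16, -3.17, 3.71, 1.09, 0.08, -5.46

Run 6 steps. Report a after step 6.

step 1: x_pred=2.6553  r=-2.4953  x^+=1.0309  v^+=-0.8631  a^+=-0.4355
step 2: x_pred=-0.1955  r=-2.9745  x^+=-2.1319  v^+=-1.8584  a^+=-1.3481
step 3: x_pred=-5.0252  r=8.7352  x^+=0.6614  v^+=-1.8517  a^+=1.3318
step 4: x_pred=-0.5735  r=1.6635  x^+=0.5094  v^+=-0.0872  a^+=1.8421
step 5: x_pred=1.5475  r=-1.4675  x^+=0.5922  v^+=1.7051  a^+=1.3919
step 6: x_pred=3.3423  r=-8.8023  x^+=-2.3880  v^+=1.7355  a^+=-1.3086

a_post = -1.3086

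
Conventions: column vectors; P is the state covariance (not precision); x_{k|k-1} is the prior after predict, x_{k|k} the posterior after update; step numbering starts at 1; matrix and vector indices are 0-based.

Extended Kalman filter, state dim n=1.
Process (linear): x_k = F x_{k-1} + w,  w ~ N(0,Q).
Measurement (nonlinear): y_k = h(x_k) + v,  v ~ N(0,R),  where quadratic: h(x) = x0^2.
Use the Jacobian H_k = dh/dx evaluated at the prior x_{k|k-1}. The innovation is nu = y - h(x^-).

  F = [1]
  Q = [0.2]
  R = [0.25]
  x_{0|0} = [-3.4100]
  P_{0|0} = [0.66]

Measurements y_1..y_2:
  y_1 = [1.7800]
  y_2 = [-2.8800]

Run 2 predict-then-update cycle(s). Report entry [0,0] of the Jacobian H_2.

H_jac[0,0] = -3.9499

step 1: x^-=[-3.4100]  P^-=[0.8600]  H_jac=[-6.8200]  S=[40.2507]  K=[-0.1457]  nu=[-9.8481]  x^+=[-1.9750]  P^+=[0.0053]
step 2: x^-=[-1.9750]  P^-=[0.2053]  H_jac=[-3.9499]  S=[3.4537]  K=[-0.2348]  nu=[-6.7805]  x^+=[-0.3826]  P^+=[0.0149]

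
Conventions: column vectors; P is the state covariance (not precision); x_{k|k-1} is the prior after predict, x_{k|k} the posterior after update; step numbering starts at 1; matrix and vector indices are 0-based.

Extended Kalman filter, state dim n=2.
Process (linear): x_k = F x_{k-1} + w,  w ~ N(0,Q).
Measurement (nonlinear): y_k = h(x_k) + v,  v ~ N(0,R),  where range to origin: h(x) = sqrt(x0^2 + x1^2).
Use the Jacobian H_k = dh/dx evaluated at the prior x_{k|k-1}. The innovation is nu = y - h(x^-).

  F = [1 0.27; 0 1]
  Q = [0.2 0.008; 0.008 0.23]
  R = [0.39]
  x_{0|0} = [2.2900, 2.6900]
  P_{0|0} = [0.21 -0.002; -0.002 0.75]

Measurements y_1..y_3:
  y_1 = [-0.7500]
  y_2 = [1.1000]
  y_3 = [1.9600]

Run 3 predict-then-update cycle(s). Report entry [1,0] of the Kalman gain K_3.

step 1: x^-=[3.0163, 2.6900]  P^-=[0.4636 0.2085; 0.2085 0.9800]  H_jac=[0.7463 0.6656]  S=[1.2895]  K=[0.3759; 0.6265]  nu=[-4.7916]  x^+=[1.2150, -0.3119]  P^+=[0.2814 -0.0952; -0.0952 0.4739]
step 2: x^-=[1.1308, -0.3119]  P^-=[0.4645 0.0407; 0.0407 0.7039]  H_jac=[0.9640 -0.2659]  S=[0.8505]  K=[0.5137; -0.1739]  nu=[-0.0730]  x^+=[1.0933, -0.2992]  P^+=[0.2400 0.1167; 0.1167 0.6781]
step 3: x^-=[1.0125, -0.2992]  P^-=[0.5525 0.3078; 0.3078 0.9081]  H_jac=[0.9590 -0.2834]  S=[0.8037]  K=[0.5507; 0.0470]  nu=[0.9042]  x^+=[1.5104, -0.2567]  P^+=[0.3088 0.2870; 0.2870 0.9064]

K[1,0] = 0.0470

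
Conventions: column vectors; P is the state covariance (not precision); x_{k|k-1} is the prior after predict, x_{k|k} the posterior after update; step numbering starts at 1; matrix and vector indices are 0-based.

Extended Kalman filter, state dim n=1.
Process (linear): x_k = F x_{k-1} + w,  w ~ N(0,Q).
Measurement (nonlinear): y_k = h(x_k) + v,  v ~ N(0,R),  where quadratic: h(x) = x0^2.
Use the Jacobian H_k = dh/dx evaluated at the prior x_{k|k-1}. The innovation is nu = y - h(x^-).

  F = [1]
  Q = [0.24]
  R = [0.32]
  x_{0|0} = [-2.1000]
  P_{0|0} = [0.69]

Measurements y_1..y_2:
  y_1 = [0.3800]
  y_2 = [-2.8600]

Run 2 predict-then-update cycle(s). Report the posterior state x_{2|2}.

step 1: x^-=[-2.1000]  P^-=[0.9300]  H_jac=[-4.2000]  S=[16.7252]  K=[-0.2335]  nu=[-4.0300]  x^+=[-1.1588]  P^+=[0.0178]
step 2: x^-=[-1.1588]  P^-=[0.2578]  H_jac=[-2.3177]  S=[1.7048]  K=[-0.3505]  nu=[-4.2029]  x^+=[0.3142]  P^+=[0.0484]

x_post = [0.3142]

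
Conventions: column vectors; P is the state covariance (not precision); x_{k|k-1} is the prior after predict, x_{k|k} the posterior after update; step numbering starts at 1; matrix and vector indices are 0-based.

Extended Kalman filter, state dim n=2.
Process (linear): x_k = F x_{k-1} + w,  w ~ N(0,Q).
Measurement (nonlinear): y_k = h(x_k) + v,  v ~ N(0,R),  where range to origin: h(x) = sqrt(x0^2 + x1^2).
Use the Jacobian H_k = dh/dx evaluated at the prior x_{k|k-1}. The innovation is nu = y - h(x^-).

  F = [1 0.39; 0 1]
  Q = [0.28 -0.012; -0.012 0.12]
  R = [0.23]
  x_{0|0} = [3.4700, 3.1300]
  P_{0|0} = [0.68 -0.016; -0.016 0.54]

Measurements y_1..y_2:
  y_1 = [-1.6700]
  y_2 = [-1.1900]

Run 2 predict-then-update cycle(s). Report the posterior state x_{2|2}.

step 1: x^-=[4.6907, 3.1300]  P^-=[1.0297 0.1826; 0.1826 0.6600]  H_jac=[0.8318 0.5551]  S=[1.3144]  K=[0.7287; 0.3943]  nu=[-7.3091]  x^+=[-0.6357, 0.2482]  P^+=[0.3316 -0.1950; -0.1950 0.4557]
step 2: x^-=[-0.5389, 0.2482]  P^-=[0.5288 -0.0293; -0.0293 0.5757]  H_jac=[-0.9083 0.4184]  S=[0.7893]  K=[-0.6241; 0.3389]  nu=[-1.7833]  x^+=[0.5740, -0.3561]  P^+=[0.2214 0.1376; 0.1376 0.4850]

x_post = [0.5740, -0.3561]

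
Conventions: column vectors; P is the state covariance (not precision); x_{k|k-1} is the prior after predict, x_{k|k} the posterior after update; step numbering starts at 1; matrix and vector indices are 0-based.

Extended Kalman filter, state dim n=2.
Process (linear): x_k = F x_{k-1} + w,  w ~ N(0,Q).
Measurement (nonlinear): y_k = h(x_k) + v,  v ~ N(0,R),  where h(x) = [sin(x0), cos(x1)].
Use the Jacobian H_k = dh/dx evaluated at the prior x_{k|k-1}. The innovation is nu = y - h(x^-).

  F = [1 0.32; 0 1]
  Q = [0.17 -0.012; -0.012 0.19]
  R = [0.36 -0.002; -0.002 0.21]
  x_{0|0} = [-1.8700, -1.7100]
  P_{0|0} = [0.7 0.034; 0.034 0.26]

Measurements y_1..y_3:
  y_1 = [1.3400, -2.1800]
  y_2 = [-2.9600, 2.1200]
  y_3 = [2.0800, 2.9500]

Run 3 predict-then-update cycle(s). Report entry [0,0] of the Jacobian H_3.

step 1: x^-=[-2.4172, -1.7100]  P^-=[0.9184 0.1052; 0.1052 0.4500]  H_jac=[-0.7489 0.0000; 0.0000 0.9903]  S=[0.8751 -0.0800; -0.0800 0.6513]  K=[-0.7801 0.0641; -0.0278 0.6808]  nu=[2.0027, -2.0412]  x^+=[-4.1104, -3.1553]  P^+=[0.3752 0.0152; 0.0152 0.1444]
step 2: x^-=[-5.1200, -3.1553]  P^-=[0.5697 0.0494; 0.0494 0.3344]  H_jac=[0.3965 0.0000; 0.0000 -0.0137]  S=[0.4495 -0.0023; -0.0023 0.2101]  K=[0.5024 0.0022; 0.0434 -0.0213]  nu=[-3.8781, 3.1199]  x^+=[-7.0615, -3.3903]  P^+=[0.4562 0.0396; 0.0396 0.3335]
step 3: x^-=[-8.1465, -3.3903]  P^-=[0.6857 0.1343; 0.1343 0.5235]  H_jac=[-0.2883 0.0000; 0.0000 -0.2462]  S=[0.4170 0.0075; 0.0075 0.2417]  K=[-0.4719 -0.1220; -0.0833 -0.5305]  nu=[3.0375, 3.9192]  x^+=[-10.0581, -5.7225]  P^+=[0.5883 0.1003; 0.1003 0.4519]

H_jac[0,0] = -0.2883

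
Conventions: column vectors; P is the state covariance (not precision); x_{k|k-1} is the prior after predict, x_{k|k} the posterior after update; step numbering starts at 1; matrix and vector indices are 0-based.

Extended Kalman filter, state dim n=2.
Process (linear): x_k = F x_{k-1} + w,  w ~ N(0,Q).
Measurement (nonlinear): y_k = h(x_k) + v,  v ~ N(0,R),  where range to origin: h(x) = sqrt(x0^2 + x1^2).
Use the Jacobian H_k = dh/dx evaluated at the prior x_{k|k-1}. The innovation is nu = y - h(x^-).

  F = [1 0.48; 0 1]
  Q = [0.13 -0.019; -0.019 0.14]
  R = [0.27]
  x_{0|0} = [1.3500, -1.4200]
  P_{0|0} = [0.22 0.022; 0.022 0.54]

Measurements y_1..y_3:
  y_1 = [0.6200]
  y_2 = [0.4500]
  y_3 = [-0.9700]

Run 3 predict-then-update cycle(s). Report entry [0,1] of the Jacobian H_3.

step 1: x^-=[0.6684, -1.4200]  P^-=[0.4955 0.2622; 0.2622 0.6800]  H_jac=[0.4259 -0.9048]  S=[0.7145]  K=[-0.0367; -0.7048]  nu=[-0.9494]  x^+=[0.7032, -0.7508]  P^+=[0.4946 0.2437; 0.2437 0.3251]
step 2: x^-=[0.3428, -0.7508]  P^-=[0.9335 0.3808; 0.3808 0.4651]  H_jac=[0.4154 -0.9097]  S=[0.5281]  K=[0.0783; -0.5016]  nu=[-0.3754]  x^+=[0.3134, -0.5625]  P^+=[0.9302 0.4015; 0.4015 0.3322]
step 3: x^-=[0.0434, -0.5625]  P^-=[1.5222 0.5420; 0.5420 0.4722]  H_jac=[0.0770 -0.9970]  S=[0.6653]  K=[-0.6362; -0.6450]  nu=[-1.5342]  x^+=[1.0194, 0.4270]  P^+=[1.2530 0.2690; 0.2690 0.1954]

H_jac[0,1] = -0.9970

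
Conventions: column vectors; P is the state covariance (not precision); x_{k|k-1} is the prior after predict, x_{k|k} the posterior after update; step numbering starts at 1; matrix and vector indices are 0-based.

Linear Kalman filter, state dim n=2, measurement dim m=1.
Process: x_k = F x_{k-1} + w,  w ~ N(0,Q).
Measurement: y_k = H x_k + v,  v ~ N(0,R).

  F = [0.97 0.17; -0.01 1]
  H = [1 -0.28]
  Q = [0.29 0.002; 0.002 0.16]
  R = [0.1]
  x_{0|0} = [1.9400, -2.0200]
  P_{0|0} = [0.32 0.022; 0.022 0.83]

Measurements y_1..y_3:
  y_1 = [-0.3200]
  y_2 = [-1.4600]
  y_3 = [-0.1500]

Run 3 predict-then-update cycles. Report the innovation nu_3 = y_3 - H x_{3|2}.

step 1: x^-=[1.5384, -2.0394]  P^-=[0.6223 0.1613; 0.1613 0.9896]  S=[0.7096]  K=[0.8134; -0.1632]  nu=[-2.4294]  x^+=[-0.4377, -1.6430]  P^+=[0.1529 0.2555; 0.2555 0.9707]
step 2: x^-=[-0.7038, -1.6386]  P^-=[0.5461 0.4129; 0.4129 1.1256]  S=[0.5032]  K=[0.8557; 0.1943]  nu=[-1.2150]  x^+=[-1.7434, -1.8746]  P^+=[0.1778 0.3293; 0.3293 1.1066]
step 3: x^-=[-2.0098, -1.8572]  P^-=[0.5978 0.5072; 0.5072 1.2600]  S=[0.5126]  K=[0.8893; 0.3013]  nu=[1.3398]  x^+=[-0.8184, -1.4535]  P^+=[0.1925 0.3699; 0.3699 1.2135]

innov = [1.3398]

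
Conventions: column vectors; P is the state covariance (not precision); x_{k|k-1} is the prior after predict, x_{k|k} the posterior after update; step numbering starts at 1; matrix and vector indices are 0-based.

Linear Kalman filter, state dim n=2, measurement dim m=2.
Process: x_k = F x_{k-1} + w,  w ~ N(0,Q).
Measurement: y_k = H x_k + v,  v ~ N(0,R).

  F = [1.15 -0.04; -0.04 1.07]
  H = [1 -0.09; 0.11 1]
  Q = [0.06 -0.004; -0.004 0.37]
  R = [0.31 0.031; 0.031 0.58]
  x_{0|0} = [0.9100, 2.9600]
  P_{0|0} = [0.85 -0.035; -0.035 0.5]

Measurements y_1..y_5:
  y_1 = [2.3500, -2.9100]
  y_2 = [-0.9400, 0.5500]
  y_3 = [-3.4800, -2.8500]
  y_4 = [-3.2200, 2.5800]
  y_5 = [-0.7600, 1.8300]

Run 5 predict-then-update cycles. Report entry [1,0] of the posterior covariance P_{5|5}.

step 1: x^-=[0.9281, 3.1308]  P^-=[1.1881 -0.1076; -0.1076 0.9468]  S=[1.5252 -0.0301; -0.0301 1.5175]  K=[0.7860 0.0308; -0.1143 0.6139]  nu=[1.7037, -6.1429]  x^+=[2.0781, -0.8348]  P^+=[0.2460 0.0152; 0.0152 0.3508]
step 2: x^-=[2.4232, -0.9764]  P^-=[0.3845 -0.0116; -0.0116 0.7708]  S=[0.7028 -0.0076; -0.0076 1.3528]  K=[0.5488 0.0257; -0.1091 0.5682]  nu=[-3.4510, 1.2598]  x^+=[0.5616, 0.1160]  P^+=[0.1721 0.0130; 0.0130 0.3247]
step 3: x^-=[0.6412, 0.1017]  P^-=[0.2869 -0.0098; -0.0098 0.7409]  S=[0.6047 -0.0138; -0.0138 1.3223]  K=[0.4764 0.0214; -0.1137 0.5584]  nu=[-4.1121, -3.0222]  x^+=[-1.3828, -1.1182]  P^+=[0.1493 0.0108; 0.0108 0.3191]
step 4: x^-=[-1.5455, -1.1412]  P^-=[0.2570 -0.0112; -0.0112 0.7347]  S=[0.5750 -0.0180; -0.0180 1.3153]  K=[0.4493 0.0191; -0.1172 0.5560]  nu=[-1.7772, 3.8912]  x^+=[-2.2698, 1.2306]  P^+=[0.1407 0.0095; 0.0095 0.3178]
step 5: x^-=[-2.6595, 1.4076]  P^-=[0.2458 -0.0123; -0.0123 0.7333]  S=[0.5639 -0.0202; -0.0202 1.3135]  K=[0.4384 0.0179; -0.1190 0.5554]  nu=[2.0262, 0.7150]  x^+=[-1.7583, 1.5634]  P^+=[0.1373 0.0089; 0.0089 0.3175]

P_post[1,0] = 0.0089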